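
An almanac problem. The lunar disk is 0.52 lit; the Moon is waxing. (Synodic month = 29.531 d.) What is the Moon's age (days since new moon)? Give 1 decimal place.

7.6 days

Invert f = (1 − cos θ)/2 to get cos θ = 1 − 2(0.52) = -0.040, hence θ₀ = arccos -0.040 = 92.3°.
Before full moon the principal value applies: θ = 92.3°.
At 360°/29.531 d per day, 92.3° corresponds to 7.57 days.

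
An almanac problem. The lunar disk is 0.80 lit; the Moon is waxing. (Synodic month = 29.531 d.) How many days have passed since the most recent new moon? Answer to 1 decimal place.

10.4 days

Invert f = (1 − cos θ)/2 to get cos θ = 1 − 2(0.80) = -0.600, hence θ₀ = arccos -0.600 = 126.9°.
Waxing ⇒ before full, so θ = 126.9°.
At 360°/29.531 d per day, 126.9° corresponds to 10.41 days.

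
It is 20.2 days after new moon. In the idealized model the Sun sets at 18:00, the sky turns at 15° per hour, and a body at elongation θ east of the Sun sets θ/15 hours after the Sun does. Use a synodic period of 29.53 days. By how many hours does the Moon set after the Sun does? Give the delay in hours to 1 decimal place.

Elongation θ = 360° × 20.2/29.53 ≈ 246.3°.
At 15° of sky rotation per hour, 246.3° corresponds to a 16.42 h lag.
So the Moon sets 16.42 h after the Sun.

16.4 h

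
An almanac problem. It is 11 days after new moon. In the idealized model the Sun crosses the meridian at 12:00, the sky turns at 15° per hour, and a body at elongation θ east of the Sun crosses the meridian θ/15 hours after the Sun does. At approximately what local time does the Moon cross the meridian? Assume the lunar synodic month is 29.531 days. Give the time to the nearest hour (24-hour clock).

21:00

Phase angle: θ = 360°·(11 d)/(29.531 d) = 134.1°.
Delay after the Sun = 134.1° / (15°/h) ≈ 8.94 h.
12:00 + 8.94 h ≈ 20:56 → 21:00 to the nearest hour.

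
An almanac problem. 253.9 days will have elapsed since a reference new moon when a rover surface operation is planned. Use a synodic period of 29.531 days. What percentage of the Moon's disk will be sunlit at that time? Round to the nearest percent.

253.9/29.531 = 8.598 lunations, so 8 complete cycles and 17.65 d into the next.
The Moon has covered 17.65/29.531 of its cycle, so θ ≈ 360° × 17.65/29.531 = 215.2°.
cos 215.2° = (-0.817), so f = (1 − (-0.817))/2 = 0.909, so 91%.

91%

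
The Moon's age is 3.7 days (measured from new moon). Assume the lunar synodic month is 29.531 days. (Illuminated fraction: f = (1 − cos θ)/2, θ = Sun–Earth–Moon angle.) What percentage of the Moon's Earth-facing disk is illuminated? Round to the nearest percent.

15%

Phase angle: θ = 360°·(3.7 d)/(29.531 d) = 45.1°.
Illuminated fraction = (1 − cos 45.1°)/2 = (1 − 0.706)/2 ≈ 0.147, so 15%.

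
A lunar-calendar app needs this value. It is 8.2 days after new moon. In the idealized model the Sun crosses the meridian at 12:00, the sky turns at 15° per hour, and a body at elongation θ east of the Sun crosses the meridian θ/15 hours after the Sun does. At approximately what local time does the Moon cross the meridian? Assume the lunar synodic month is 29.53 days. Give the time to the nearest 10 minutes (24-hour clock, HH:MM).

18:40

The Moon has covered 8.2/29.53 of its cycle, so θ ≈ 360° × 8.2/29.53 = 100.0°.
Delay after the Sun = 100.0° / (15°/h) ≈ 6.66 h.
12:00 + 6.664 h ≈ 18:40 → 18:40 to the nearest ten minutes.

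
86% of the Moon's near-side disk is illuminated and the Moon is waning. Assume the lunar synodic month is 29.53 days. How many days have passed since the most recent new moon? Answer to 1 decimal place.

18.4 days

Invert f = (1 − cos θ)/2 to get cos θ = 1 − 2(0.86) = -0.720, hence θ₀ = arccos -0.720 = 136.1°.
Since the Moon is past full (waning), take the reflex angle: θ = 360° − 136.1° = 223.9°.
That fraction of the synodic month is 223.9/360 × 29.53 d ≈ 18.37 d.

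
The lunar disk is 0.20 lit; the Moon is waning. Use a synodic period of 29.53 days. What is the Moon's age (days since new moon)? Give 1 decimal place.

From f = (1 − cos θ)/2: cos θ = 1 − 2×0.20 = 0.600; arccos → 53.1°.
Waning ⇒ past full, so θ = 360° − 53.1° = 306.9°.
Age = 29.53 × 306.9°/360° ≈ 25.17 days.

25.2 days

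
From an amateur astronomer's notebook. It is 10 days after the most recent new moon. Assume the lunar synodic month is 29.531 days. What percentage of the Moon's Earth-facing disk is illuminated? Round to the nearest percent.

The Moon has covered 10/29.531 of its cycle, so θ ≈ 360° × 10/29.531 = 121.9°.
cos 121.9° = (-0.529), so f = (1 − (-0.529))/2 = 0.764, so 76%.

76%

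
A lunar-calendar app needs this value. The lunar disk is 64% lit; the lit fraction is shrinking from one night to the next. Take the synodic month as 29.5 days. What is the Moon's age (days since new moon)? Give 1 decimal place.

20.8 days

cos θ = 1 − 2f = -0.280, giving a principal value of 106.3°.
A waning Moon lies in 180°–360°, so θ = 360° − 106.3° = 253.7°.
That fraction of the synodic month is 253.7/360 × 29.5 d ≈ 20.79 d.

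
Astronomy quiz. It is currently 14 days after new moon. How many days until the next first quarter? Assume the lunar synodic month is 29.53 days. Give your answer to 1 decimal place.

First quarter is 0.25 of the way through the cycle: age 0.25 × 29.53 = 7.383 d.
Already past this cycle's first quarter; the next is at 7.383 + 29.53 = 36.913 d, so 36.913 − 14 = 22.913 days.

22.9 days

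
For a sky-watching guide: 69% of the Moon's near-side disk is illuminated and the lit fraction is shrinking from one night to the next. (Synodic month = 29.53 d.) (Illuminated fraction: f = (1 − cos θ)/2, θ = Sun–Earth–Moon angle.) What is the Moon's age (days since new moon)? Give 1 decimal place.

cos θ = 1 − 2f = -0.380, giving a principal value of 112.3°.
Waning ⇒ past full, so θ = 360° − 112.3° = 247.7°.
At 360°/29.53 d per day, 247.7° corresponds to 20.32 days.

20.3 days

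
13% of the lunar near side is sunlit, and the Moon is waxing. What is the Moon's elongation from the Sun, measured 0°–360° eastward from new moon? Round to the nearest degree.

cos θ = 1 − 2f = 0.740, giving a principal value of 42.3°.
Waxing ⇒ before full, so θ = 42.3°.

42°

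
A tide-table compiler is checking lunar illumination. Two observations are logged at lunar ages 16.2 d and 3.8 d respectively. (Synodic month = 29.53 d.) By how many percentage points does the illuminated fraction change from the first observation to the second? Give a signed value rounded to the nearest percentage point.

-82 pp

First observation: θ = 360°·16.2/29.53 = 197.5°, so f = 0.977.
Second observation: θ = 46.3°, f = 0.155.
Δf = 0.155 − 0.977 = -0.822, i.e. -82 pp.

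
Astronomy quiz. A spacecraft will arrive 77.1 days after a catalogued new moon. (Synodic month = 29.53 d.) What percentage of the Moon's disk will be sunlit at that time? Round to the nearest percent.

77.1 d spans 2 complete synodic months (2 × 29.53 = 59.06 d) plus 18.04 d.
The Moon has covered 18.04/29.53 of its cycle, so θ ≈ 360° × 18.04/29.53 = 219.9°.
With cos θ = (-0.767), the lit fraction is (1 − (-0.767))/2 ≈ 0.883, so 88%.

88%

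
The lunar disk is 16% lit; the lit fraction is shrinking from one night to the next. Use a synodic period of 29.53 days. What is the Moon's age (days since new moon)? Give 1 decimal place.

From f = (1 − cos θ)/2: cos θ = 1 − 2×0.16 = 0.680; arccos → 47.2°.
Waning ⇒ past full, so θ = 360° − 47.2° = 312.8°.
At 360°/29.53 d per day, 312.8° corresponds to 25.66 days.

25.7 days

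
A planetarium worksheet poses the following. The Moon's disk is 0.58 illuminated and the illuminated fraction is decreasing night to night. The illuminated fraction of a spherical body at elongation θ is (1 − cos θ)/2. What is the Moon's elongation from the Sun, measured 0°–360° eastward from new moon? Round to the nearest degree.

261°

cos θ = 1 − 2f = -0.160, giving a principal value of 99.2°.
Waning ⇒ past full, so θ = 360° − 99.2° = 260.8°.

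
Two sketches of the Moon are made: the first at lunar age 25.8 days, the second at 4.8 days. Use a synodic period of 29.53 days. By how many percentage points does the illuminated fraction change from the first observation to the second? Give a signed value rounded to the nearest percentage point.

θ₁ = 360° × 25.8/29.53 = 314.5°, f₁ = (1 − cos θ₁)/2 = 0.149.
θ₂ = 360° × 4.8/29.53 = 58.5°, f₂ = (1 − cos θ₂)/2 = 0.239.
Change = f₂ − f₁ = +0.090 → +9 percentage points.

+9 percentage points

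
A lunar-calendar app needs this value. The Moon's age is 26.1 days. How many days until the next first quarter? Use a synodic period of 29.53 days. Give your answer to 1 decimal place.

First quarter occurs at elongation 90°, i.e. at age 29.53 × 90/360 = 7.383 d.
Already past this cycle's first quarter; the next is at 7.383 + 29.53 = 36.913 d, so 36.913 − 26.1 = 10.812 days.

10.8 days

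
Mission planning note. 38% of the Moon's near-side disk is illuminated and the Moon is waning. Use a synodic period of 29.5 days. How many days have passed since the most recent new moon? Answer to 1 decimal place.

Invert f = (1 − cos θ)/2 to get cos θ = 1 − 2(0.38) = 0.240, hence θ₀ = arccos 0.240 = 76.1°.
Waning ⇒ past full, so θ = 360° − 76.1° = 283.9°.
That fraction of the synodic month is 283.9/360 × 29.5 d ≈ 23.26 d.

23.3 days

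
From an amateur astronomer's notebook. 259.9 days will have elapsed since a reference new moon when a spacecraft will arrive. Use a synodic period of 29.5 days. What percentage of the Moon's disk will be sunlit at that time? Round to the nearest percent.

32%

259.9 d spans 8 complete synodic months (8 × 29.5 = 236.00 d) plus 23.90 d.
Phase angle: θ = 360°·(23.90 d)/(29.5 d) = 291.7°.
cos 291.7° = 0.369, so f = (1 − 0.369)/2 = 0.315, so 32%.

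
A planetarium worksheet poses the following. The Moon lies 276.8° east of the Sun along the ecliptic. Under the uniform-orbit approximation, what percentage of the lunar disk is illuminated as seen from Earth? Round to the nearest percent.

Half-versine of 276.8°: (1 − 0.118)/2 = 0.441, i.e. 44%.

44%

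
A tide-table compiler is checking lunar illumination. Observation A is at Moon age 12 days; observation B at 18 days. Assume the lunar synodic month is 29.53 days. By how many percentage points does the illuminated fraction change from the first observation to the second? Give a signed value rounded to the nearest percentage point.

θ₁ = 360° × 12/29.53 = 146.3°, f₁ = (1 − cos θ₁)/2 = 0.916.
θ₂ = 360° × 18/29.53 = 219.4°, f₂ = (1 − cos θ₂)/2 = 0.886.
Change = f₂ − f₁ = -0.030 → -3 percentage points.

-3 percentage points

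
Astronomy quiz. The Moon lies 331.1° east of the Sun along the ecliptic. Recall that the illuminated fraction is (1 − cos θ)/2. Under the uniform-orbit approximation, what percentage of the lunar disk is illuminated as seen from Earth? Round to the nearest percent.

cos 331.1° = 0.875, so f = (1 − 0.875)/2 = 0.062, i.e. 6%.

6%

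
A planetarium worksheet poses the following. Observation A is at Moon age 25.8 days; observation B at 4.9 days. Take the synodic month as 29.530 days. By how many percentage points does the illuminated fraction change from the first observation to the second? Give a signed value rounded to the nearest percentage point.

First observation: θ = 360°·25.8/29.530 = 314.5°, so f = 0.149.
Second observation: θ = 59.7°, f = 0.248.
Δf = 0.248 − 0.149 = +0.099, i.e. +10 pp.

+10 percentage points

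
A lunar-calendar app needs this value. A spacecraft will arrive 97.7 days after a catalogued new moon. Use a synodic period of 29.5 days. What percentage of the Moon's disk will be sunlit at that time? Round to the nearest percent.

69%

Reduce mod P: 97.7 − 3×29.5 = 9.20 d into the current lunation.
Elongation θ = 360° × 9.20/29.5 ≈ 112.3°.
Illuminated fraction = (1 − cos 112.3°)/2 = (1 − (-0.379))/2 ≈ 0.689, so 69%.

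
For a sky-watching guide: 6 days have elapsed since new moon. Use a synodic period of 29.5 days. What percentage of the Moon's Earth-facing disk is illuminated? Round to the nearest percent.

Elongation θ = 360° × 6/29.5 ≈ 73.2°.
With cos θ = 0.289, the lit fraction is (1 − 0.289)/2 ≈ 0.356, so 36%.

36%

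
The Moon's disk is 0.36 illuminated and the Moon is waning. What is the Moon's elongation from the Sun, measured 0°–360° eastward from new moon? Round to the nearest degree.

286°

cos θ = 1 − 2f = 0.280, giving a principal value of 73.7°.
Since the Moon is past full (waning), take the reflex angle: θ = 360° − 73.7° = 286.3°.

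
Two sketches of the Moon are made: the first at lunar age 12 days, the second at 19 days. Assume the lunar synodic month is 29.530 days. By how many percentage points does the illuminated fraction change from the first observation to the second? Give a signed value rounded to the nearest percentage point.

First observation: θ = 360°·12/29.530 = 146.3°, so f = 0.916.
Second observation: θ = 231.6°, f = 0.810.
Δf = 0.810 − 0.916 = -0.106, i.e. -11 pp.

-11 percentage points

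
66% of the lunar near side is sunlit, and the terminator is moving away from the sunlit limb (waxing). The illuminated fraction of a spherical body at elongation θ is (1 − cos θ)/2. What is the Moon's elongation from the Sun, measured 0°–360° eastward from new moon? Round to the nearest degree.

109°

From f = (1 − cos θ)/2: cos θ = 1 − 2×0.66 = -0.320; arccos → 108.7°.
The Moon is waxing (0°–180°), so θ = 108.7° directly.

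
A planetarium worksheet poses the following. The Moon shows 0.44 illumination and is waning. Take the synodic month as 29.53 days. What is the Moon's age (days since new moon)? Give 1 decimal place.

22.7 days

Invert f = (1 − cos θ)/2 to get cos θ = 1 − 2(0.44) = 0.120, hence θ₀ = arccos 0.120 = 83.1°.
A waning Moon lies in 180°–360°, so θ = 360° − 83.1° = 276.9°.
Age = 29.53 × 276.9°/360° ≈ 22.71 days.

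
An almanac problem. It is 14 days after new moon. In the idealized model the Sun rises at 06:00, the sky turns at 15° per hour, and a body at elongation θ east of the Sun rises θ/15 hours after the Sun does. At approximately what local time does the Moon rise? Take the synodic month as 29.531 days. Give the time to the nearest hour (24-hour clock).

17:00

The Moon has covered 14/29.531 of its cycle, so θ ≈ 360° × 14/29.531 = 170.7°.
At 15° of sky rotation per hour, 170.7° corresponds to a 11.38 h lag.
06:00 + 11.38 h ≈ 17:23 → 17:00 to the nearest hour.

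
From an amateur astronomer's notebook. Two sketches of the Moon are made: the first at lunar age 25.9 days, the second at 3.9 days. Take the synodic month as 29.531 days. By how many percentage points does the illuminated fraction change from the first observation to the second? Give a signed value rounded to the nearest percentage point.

+2 percentage points

θ₁ = 360° × 25.9/29.531 = 315.7°, f₁ = (1 − cos θ₁)/2 = 0.142.
θ₂ = 360° × 3.9/29.531 = 47.5°, f₂ = (1 − cos θ₂)/2 = 0.162.
Change = f₂ − f₁ = +0.021 → +2 percentage points.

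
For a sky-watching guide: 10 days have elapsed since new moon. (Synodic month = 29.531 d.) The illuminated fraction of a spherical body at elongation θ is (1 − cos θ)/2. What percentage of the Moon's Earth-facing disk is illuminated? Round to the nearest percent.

Elongation θ = 360° × 10/29.531 ≈ 121.9°.
Illuminated fraction = (1 − cos 121.9°)/2 = (1 − (-0.529))/2 ≈ 0.764, so 76%.

76%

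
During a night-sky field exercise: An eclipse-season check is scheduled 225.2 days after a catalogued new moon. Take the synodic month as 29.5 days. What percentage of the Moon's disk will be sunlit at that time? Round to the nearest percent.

83%

Reduce mod P: 225.2 − 7×29.5 = 18.70 d into the current lunation.
Phase angle: θ = 360°·(18.70 d)/(29.5 d) = 228.2°.
Illuminated fraction = (1 − cos 228.2°)/2 = (1 − (-0.666))/2 ≈ 0.833, so 83%.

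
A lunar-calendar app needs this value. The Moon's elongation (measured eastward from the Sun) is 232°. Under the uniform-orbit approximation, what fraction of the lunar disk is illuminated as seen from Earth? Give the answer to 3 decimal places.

0.808

f = (1 − cos 232°)/2 = (1 − (-0.616))/2 ≈ 0.808.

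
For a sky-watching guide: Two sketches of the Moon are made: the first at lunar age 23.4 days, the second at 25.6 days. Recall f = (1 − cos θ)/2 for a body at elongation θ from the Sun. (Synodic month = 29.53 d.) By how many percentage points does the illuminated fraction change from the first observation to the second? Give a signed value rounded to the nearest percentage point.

-20 percentage points

θ₁ = 360° × 23.4/29.53 = 285.3°, f₁ = (1 − cos θ₁)/2 = 0.368.
θ₂ = 360° × 25.6/29.53 = 312.1°, f₂ = (1 − cos θ₂)/2 = 0.165.
Change = f₂ − f₁ = -0.203 → -20 percentage points.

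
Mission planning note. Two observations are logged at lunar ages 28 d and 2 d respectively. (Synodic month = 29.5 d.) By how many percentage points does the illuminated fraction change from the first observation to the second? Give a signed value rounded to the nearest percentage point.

θ₁ = 360° × 28/29.5 = 341.7°, f₁ = (1 − cos θ₁)/2 = 0.025.
θ₂ = 360° × 2/29.5 = 24.4°, f₂ = (1 − cos θ₂)/2 = 0.045.
Change = f₂ − f₁ = +0.019 → +2 percentage points.

+2 pp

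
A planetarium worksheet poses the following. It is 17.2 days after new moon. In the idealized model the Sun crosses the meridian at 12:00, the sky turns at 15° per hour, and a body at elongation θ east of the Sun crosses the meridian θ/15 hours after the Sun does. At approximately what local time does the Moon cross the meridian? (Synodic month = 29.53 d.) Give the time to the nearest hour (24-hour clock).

02:00

Elongation θ = 360° × 17.2/29.53 ≈ 209.7°.
At 15° of sky rotation per hour, 209.7° corresponds to a 13.98 h lag.
12:00 + 13.98 h ≈ 01:59 → 02:00 to the nearest hour.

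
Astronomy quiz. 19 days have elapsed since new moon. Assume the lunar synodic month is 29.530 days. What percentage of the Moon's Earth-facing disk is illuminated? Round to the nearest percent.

Elongation θ = 360° × 19/29.530 ≈ 231.6°.
With cos θ = (-0.621), the lit fraction is (1 − (-0.621))/2 ≈ 0.810, so 81%.

81%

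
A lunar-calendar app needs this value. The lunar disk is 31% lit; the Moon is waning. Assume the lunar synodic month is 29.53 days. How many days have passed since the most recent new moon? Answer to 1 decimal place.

Invert f = (1 − cos θ)/2 to get cos θ = 1 − 2(0.31) = 0.380, hence θ₀ = arccos 0.380 = 67.7°.
A waning Moon lies in 180°–360°, so θ = 360° − 67.7° = 292.3°.
At 360°/29.53 d per day, 292.3° corresponds to 23.98 days.

24.0 days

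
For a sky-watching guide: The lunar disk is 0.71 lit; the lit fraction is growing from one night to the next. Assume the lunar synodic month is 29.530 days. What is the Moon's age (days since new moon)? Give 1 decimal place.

9.4 days

Invert f = (1 − cos θ)/2 to get cos θ = 1 − 2(0.71) = -0.420, hence θ₀ = arccos -0.420 = 114.8°.
Waxing ⇒ before full, so θ = 114.8°.
Age = 29.530 × 114.8°/360° ≈ 9.42 days.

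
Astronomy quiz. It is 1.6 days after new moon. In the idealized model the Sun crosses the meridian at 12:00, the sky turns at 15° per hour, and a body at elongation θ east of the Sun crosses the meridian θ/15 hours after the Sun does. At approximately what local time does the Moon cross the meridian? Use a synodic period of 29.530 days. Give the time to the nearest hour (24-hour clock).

13:00

Elongation θ = 360° × 1.6/29.530 ≈ 19.5°.
The Moon trails the Sun by θ/15 = 19.5/15 ≈ 1.30 hours.
12:00 + 1.30 h ≈ 13:18 → 13:00 to the nearest hour.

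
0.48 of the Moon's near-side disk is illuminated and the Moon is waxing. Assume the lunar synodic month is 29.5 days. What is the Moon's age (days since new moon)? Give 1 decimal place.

7.2 days

cos θ = 1 − 2f = 0.040, giving a principal value of 87.7°.
Waxing ⇒ before full, so θ = 87.7°.
At 360°/29.5 d per day, 87.7° corresponds to 7.19 days.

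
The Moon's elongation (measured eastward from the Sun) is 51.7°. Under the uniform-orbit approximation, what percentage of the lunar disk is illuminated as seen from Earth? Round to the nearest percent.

Half-versine of 51.7°: (1 − 0.620)/2 = 0.190, i.e. 19%.

19%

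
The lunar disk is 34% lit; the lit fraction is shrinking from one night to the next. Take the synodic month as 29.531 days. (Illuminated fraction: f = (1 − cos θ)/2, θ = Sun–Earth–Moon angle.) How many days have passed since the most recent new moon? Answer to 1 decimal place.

cos θ = 1 − 2f = 0.320, giving a principal value of 71.3°.
A waning Moon lies in 180°–360°, so θ = 360° − 71.3° = 288.7°.
At 360°/29.531 d per day, 288.7° corresponds to 23.68 days.

23.7 days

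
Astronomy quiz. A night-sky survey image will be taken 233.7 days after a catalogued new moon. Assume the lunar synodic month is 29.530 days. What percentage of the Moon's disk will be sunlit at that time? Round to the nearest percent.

233.7 d spans 7 complete synodic months (7 × 29.530 = 206.71 d) plus 26.99 d.
Phase angle: θ = 360°·(26.99 d)/(29.530 d) = 329.0°.
Illuminated fraction = (1 − cos 329.0°)/2 = (1 − 0.857)/2 ≈ 0.071, so 7%.

7%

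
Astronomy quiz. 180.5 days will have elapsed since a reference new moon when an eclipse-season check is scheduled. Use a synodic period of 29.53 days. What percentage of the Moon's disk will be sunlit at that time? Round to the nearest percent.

180.5/29.53 = 6.112 lunations, so 6 complete cycles and 3.32 d into the next.
The Moon has covered 3.32/29.53 of its cycle, so θ ≈ 360° × 3.32/29.53 = 40.5°.
Illuminated fraction = (1 − cos 40.5°)/2 = (1 − 0.761)/2 ≈ 0.120, so 12%.

12%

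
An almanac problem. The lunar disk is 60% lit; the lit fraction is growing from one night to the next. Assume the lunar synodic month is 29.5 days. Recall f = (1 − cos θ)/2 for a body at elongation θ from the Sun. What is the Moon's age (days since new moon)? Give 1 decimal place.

cos θ = 1 − 2f = -0.200, giving a principal value of 101.5°.
The Moon is waxing (0°–180°), so θ = 101.5° directly.
Age = 29.5 × 101.5°/360° ≈ 8.32 days.

8.3 days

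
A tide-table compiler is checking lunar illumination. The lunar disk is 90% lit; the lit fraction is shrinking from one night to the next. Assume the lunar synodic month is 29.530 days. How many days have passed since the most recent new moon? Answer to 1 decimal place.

From f = (1 − cos θ)/2: cos θ = 1 − 2×0.90 = -0.800; arccos → 143.1°.
Waning ⇒ past full, so θ = 360° − 143.1° = 216.9°.
At 360°/29.530 d per day, 216.9° corresponds to 17.79 days.

17.8 days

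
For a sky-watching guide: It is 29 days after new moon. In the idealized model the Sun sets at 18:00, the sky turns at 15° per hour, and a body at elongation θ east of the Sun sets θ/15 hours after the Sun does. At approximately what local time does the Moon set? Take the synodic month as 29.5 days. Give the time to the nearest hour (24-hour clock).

Phase angle: θ = 360°·(29 d)/(29.5 d) = 353.9°.
The Moon trails the Sun by θ/15 = 353.9/15 ≈ 23.59 hours.
18:00 + 23.59 h ≈ 17:36 → 18:00 to the nearest hour.

18:00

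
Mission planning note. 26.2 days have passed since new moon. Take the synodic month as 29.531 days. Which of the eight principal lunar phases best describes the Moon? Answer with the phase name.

θ ≈ 360° × 26.2/29.531 = 319°, which falls in the waning crescent sector.

waning crescent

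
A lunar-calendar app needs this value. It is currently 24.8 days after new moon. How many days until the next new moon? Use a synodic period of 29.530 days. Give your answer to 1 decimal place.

One full lunation from the last new moon is 29.530 d; remaining = 29.530 − 24.8 = 4.730 d.

4.7 days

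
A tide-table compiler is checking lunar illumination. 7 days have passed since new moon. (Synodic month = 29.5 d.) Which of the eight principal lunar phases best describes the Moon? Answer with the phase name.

first quarter

θ ≈ 360° × 7/29.5 = 85°, which falls in the first quarter sector.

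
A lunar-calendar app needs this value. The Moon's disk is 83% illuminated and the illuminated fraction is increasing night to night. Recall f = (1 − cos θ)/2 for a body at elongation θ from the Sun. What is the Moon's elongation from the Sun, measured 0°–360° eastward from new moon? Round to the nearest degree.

131°

From f = (1 − cos θ)/2: cos θ = 1 − 2×0.83 = -0.660; arccos → 131.3°.
Waxing ⇒ before full, so θ = 131.3°.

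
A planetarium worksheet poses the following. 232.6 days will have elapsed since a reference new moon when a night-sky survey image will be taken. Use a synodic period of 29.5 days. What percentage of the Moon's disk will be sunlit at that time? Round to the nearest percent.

13%

232.6/29.5 = 7.885 lunations, so 7 complete cycles and 26.10 d into the next.
The Moon has covered 26.10/29.5 of its cycle, so θ ≈ 360° × 26.10/29.5 = 318.5°.
cos 318.5° = 0.749, so f = (1 − 0.749)/2 = 0.125, so 13%.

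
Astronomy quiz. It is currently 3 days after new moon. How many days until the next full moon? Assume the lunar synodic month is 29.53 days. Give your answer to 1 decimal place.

Full moon is 0.5 of the way through the cycle: age 0.5 × 29.53 = 14.765 d.
That is 14.765 − 3 = 11.765 days ahead.

11.8 days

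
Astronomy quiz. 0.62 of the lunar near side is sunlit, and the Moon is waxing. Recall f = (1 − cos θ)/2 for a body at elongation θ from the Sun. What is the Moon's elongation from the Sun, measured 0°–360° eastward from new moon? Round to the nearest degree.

104°

cos θ = 1 − 2f = -0.240, giving a principal value of 103.9°.
The Moon is waxing (0°–180°), so θ = 103.9° directly.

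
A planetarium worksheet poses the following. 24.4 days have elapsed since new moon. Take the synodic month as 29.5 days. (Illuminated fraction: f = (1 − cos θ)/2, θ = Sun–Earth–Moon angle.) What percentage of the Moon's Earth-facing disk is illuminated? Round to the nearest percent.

27%

The Moon has covered 24.4/29.5 of its cycle, so θ ≈ 360° × 24.4/29.5 = 297.8°.
cos 297.8° = 0.466, so f = (1 − 0.466)/2 = 0.267, so 27%.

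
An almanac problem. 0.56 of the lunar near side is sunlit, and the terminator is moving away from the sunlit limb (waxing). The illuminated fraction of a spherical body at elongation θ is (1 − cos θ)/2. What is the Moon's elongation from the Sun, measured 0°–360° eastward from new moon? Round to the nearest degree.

cos θ = 1 − 2f = -0.120, giving a principal value of 96.9°.
The Moon is waxing (0°–180°), so θ = 96.9° directly.

97°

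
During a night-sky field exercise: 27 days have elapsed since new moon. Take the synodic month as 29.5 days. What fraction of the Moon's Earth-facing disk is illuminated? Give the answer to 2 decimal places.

0.07

Phase angle: θ = 360°·(27 d)/(29.5 d) = 329.5°.
Illuminated fraction = (1 − cos 329.5°)/2 = (1 − 0.862)/2 ≈ 0.069.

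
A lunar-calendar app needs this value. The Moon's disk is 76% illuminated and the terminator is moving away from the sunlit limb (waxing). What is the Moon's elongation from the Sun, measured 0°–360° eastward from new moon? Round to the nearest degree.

121°

cos θ = 1 − 2f = -0.520, giving a principal value of 121.3°.
Waxing ⇒ before full, so θ = 121.3°.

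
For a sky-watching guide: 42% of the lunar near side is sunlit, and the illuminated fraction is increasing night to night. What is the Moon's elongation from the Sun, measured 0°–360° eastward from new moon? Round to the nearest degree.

81°

From f = (1 − cos θ)/2: cos θ = 1 − 2×0.42 = 0.160; arccos → 80.8°.
Waxing ⇒ before full, so θ = 80.8°.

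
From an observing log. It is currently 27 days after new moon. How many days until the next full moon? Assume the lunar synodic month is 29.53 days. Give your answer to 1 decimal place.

17.3 days

Full moon occurs at elongation 180°, i.e. at age 29.53 × 180/360 = 14.765 d.
Already past this cycle's full moon; the next is at 14.765 + 29.53 = 44.295 d, so 44.295 − 27 = 17.295 days.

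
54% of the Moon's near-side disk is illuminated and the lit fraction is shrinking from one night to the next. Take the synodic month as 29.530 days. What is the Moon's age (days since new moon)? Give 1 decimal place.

Invert f = (1 − cos θ)/2 to get cos θ = 1 − 2(0.54) = -0.080, hence θ₀ = arccos -0.080 = 94.6°.
A waning Moon lies in 180°–360°, so θ = 360° − 94.6° = 265.4°.
Age = 29.530 × 265.4°/360° ≈ 21.77 days.

21.8 days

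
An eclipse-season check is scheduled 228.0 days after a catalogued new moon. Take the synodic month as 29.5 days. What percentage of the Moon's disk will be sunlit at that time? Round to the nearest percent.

57%

Reduce mod P: 228.0 − 7×29.5 = 21.50 d into the current lunation.
Elongation θ = 360° × 21.50/29.5 ≈ 262.4°.
cos 262.4° = (-0.133), so f = (1 − (-0.133))/2 = 0.566, so 57%.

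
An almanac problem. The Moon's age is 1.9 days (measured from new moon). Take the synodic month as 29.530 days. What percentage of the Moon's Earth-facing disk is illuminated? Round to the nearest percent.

4%

The Moon has covered 1.9/29.530 of its cycle, so θ ≈ 360° × 1.9/29.530 = 23.2°.
cos 23.2° = 0.919, so f = (1 − 0.919)/2 = 0.040, so 4%.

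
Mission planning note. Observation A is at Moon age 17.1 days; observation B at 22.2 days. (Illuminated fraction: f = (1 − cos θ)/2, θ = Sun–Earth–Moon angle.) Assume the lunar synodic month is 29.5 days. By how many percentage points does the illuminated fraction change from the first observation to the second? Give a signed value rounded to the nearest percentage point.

First observation: θ = 360°·17.1/29.5 = 208.7°, so f = 0.939.
Second observation: θ = 270.9°, f = 0.492.
Δf = 0.492 − 0.939 = -0.447, i.e. -45 pp.

-45 pp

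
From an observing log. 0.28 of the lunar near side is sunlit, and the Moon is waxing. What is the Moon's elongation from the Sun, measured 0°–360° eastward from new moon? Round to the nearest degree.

cos θ = 1 − 2f = 0.440, giving a principal value of 63.9°.
Before full moon the principal value applies: θ = 63.9°.

64°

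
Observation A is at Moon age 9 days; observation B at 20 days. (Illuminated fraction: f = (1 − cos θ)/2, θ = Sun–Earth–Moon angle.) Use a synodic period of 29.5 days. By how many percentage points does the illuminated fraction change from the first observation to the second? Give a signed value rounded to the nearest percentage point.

θ₁ = 360° × 9/29.5 = 109.8°, f₁ = (1 − cos θ₁)/2 = 0.670.
θ₂ = 360° × 20/29.5 = 244.1°, f₂ = (1 − cos θ₂)/2 = 0.719.
Change = f₂ − f₁ = +0.049 → +5 percentage points.

+5 percentage points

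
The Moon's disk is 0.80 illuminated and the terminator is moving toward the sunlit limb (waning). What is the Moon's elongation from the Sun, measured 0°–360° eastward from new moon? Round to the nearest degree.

233°

Invert f = (1 − cos θ)/2 to get cos θ = 1 − 2(0.80) = -0.600, hence θ₀ = arccos -0.600 = 126.9°.
Since the Moon is past full (waning), take the reflex angle: θ = 360° − 126.9° = 233.1°.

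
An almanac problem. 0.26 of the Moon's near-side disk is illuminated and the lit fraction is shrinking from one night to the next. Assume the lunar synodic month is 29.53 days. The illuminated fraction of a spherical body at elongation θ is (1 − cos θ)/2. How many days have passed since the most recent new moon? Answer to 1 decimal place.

24.5 days

Invert f = (1 − cos θ)/2 to get cos θ = 1 − 2(0.26) = 0.480, hence θ₀ = arccos 0.480 = 61.3°.
Waning ⇒ past full, so θ = 360° − 61.3° = 298.7°.
Age = 29.53 × 298.7°/360° ≈ 24.50 days.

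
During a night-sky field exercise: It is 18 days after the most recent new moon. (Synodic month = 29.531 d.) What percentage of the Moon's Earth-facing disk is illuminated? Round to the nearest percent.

Phase angle: θ = 360°·(18 d)/(29.531 d) = 219.4°.
Illuminated fraction = (1 − cos 219.4°)/2 = (1 − (-0.772))/2 ≈ 0.886, so 89%.

89%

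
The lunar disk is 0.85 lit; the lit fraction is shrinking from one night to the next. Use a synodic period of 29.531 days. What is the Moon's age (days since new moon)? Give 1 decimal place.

From f = (1 − cos θ)/2: cos θ = 1 − 2×0.85 = -0.700; arccos → 134.4°.
A waning Moon lies in 180°–360°, so θ = 360° − 134.4° = 225.6°.
Age = 29.531 × 225.6°/360° ≈ 18.50 days.

18.5 days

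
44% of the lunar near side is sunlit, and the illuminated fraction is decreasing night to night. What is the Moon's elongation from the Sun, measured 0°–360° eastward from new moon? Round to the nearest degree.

Invert f = (1 − cos θ)/2 to get cos θ = 1 − 2(0.44) = 0.120, hence θ₀ = arccos 0.120 = 83.1°.
Since the Moon is past full (waning), take the reflex angle: θ = 360° − 83.1° = 276.9°.

277°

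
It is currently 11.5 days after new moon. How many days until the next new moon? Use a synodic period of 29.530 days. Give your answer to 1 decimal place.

One full lunation from the last new moon is 29.530 d; remaining = 29.530 − 11.5 = 18.030 d.

18.0 days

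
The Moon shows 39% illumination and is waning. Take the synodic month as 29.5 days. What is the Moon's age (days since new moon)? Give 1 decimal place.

From f = (1 − cos θ)/2: cos θ = 1 − 2×0.39 = 0.220; arccos → 77.3°.
A waning Moon lies in 180°–360°, so θ = 360° − 77.3° = 282.7°.
Age = 29.5 × 282.7°/360° ≈ 23.17 days.

23.2 days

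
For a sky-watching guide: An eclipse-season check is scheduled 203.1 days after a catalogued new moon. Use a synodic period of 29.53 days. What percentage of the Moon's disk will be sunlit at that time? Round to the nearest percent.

14%

Reduce mod P: 203.1 − 6×29.53 = 25.92 d into the current lunation.
Elongation θ = 360° × 25.92/29.53 ≈ 316.0°.
With cos θ = 0.719, the lit fraction is (1 − 0.719)/2 ≈ 0.140, so 14%.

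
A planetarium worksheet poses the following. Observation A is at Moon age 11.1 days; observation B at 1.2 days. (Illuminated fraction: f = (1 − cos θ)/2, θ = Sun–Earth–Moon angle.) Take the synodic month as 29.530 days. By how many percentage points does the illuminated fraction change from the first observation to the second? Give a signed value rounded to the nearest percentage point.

θ₁ = 360° × 11.1/29.530 = 135.3°, f₁ = (1 − cos θ₁)/2 = 0.856.
θ₂ = 360° × 1.2/29.530 = 14.6°, f₂ = (1 − cos θ₂)/2 = 0.016.
Change = f₂ − f₁ = -0.839 → -84 percentage points.

-84 pp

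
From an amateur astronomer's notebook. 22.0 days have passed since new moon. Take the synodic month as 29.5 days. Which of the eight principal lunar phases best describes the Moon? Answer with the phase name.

last quarter

θ ≈ 360° × 22.0/29.5 = 268°, which falls in the last quarter sector.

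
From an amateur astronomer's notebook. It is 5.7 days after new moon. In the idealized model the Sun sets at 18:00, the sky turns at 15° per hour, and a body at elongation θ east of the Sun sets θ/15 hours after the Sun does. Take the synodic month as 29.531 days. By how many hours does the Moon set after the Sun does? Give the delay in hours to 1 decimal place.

The Moon has covered 5.7/29.531 of its cycle, so θ ≈ 360° × 5.7/29.531 = 69.5°.
At 15° of sky rotation per hour, 69.5° corresponds to a 4.63 h lag.
So the Moon sets 4.63 h after the Sun.

4.6 h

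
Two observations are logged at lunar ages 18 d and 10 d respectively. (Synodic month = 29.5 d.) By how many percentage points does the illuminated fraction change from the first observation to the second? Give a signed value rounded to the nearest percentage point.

-12 pp

First observation: θ = 360°·18/29.5 = 219.7°, so f = 0.885.
Second observation: θ = 122.0°, f = 0.765.
Δf = 0.765 − 0.885 = -0.120, i.e. -12 pp.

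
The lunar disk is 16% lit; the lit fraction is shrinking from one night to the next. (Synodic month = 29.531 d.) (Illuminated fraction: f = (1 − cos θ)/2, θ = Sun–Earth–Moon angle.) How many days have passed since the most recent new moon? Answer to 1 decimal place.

25.7 days

cos θ = 1 − 2f = 0.680, giving a principal value of 47.2°.
A waning Moon lies in 180°–360°, so θ = 360° − 47.2° = 312.8°.
Age = 29.531 × 312.8°/360° ≈ 25.66 days.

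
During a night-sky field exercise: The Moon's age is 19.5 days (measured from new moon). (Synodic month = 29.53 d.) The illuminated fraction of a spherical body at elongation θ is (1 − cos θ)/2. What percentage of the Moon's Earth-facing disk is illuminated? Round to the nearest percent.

Elongation θ = 360° × 19.5/29.53 ≈ 237.7°.
With cos θ = (-0.534), the lit fraction is (1 − (-0.534))/2 ≈ 0.767, so 77%.

77%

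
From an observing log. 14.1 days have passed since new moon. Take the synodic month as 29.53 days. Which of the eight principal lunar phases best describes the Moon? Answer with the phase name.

At 14.1/29.53 of the cycle, θ ≈ 172° — the full moon range.

full moon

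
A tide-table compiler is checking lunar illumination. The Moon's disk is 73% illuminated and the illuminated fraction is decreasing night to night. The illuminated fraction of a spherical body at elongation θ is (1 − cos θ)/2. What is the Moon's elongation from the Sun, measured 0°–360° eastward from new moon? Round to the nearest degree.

Invert f = (1 − cos θ)/2 to get cos θ = 1 − 2(0.73) = -0.460, hence θ₀ = arccos -0.460 = 117.4°.
Waning ⇒ past full, so θ = 360° − 117.4° = 242.6°.

243°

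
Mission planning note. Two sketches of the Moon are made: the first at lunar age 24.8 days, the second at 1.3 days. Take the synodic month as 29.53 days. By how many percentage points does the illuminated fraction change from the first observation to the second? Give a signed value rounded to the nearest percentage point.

-21 pp

First observation: θ = 360°·24.8/29.53 = 302.3°, so f = 0.233.
Second observation: θ = 15.8°, f = 0.019.
Δf = 0.019 − 0.233 = -0.214, i.e. -21 pp.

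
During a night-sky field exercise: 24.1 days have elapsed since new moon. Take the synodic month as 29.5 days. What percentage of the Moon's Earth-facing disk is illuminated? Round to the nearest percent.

30%

The Moon has covered 24.1/29.5 of its cycle, so θ ≈ 360° × 24.1/29.5 = 294.1°.
Illuminated fraction = (1 − cos 294.1°)/2 = (1 − 0.408)/2 ≈ 0.296, so 30%.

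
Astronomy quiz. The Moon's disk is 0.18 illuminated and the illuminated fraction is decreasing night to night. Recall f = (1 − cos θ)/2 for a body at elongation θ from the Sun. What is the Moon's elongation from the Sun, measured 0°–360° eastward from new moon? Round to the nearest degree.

310°

cos θ = 1 − 2f = 0.640, giving a principal value of 50.2°.
Since the Moon is past full (waning), take the reflex angle: θ = 360° − 50.2° = 309.8°.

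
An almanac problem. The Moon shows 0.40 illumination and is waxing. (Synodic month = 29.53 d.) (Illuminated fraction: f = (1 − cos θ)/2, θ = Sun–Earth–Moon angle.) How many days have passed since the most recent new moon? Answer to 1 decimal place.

From f = (1 − cos θ)/2: cos θ = 1 − 2×0.40 = 0.200; arccos → 78.5°.
Before full moon the principal value applies: θ = 78.5°.
That fraction of the synodic month is 78.5/360 × 29.53 d ≈ 6.44 d.

6.4 days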